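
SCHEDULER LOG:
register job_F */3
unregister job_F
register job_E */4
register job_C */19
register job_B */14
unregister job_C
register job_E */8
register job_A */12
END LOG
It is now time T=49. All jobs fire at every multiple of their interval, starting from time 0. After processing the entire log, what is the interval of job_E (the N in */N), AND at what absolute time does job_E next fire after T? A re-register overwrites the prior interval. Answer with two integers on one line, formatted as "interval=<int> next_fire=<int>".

Op 1: register job_F */3 -> active={job_F:*/3}
Op 2: unregister job_F -> active={}
Op 3: register job_E */4 -> active={job_E:*/4}
Op 4: register job_C */19 -> active={job_C:*/19, job_E:*/4}
Op 5: register job_B */14 -> active={job_B:*/14, job_C:*/19, job_E:*/4}
Op 6: unregister job_C -> active={job_B:*/14, job_E:*/4}
Op 7: register job_E */8 -> active={job_B:*/14, job_E:*/8}
Op 8: register job_A */12 -> active={job_A:*/12, job_B:*/14, job_E:*/8}
Final interval of job_E = 8
Next fire of job_E after T=49: (49//8+1)*8 = 56

Answer: interval=8 next_fire=56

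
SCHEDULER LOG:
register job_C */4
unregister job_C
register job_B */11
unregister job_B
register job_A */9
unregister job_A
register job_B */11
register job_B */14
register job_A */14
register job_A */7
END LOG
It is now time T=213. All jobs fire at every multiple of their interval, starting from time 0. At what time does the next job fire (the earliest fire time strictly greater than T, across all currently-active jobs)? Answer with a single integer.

Answer: 217

Derivation:
Op 1: register job_C */4 -> active={job_C:*/4}
Op 2: unregister job_C -> active={}
Op 3: register job_B */11 -> active={job_B:*/11}
Op 4: unregister job_B -> active={}
Op 5: register job_A */9 -> active={job_A:*/9}
Op 6: unregister job_A -> active={}
Op 7: register job_B */11 -> active={job_B:*/11}
Op 8: register job_B */14 -> active={job_B:*/14}
Op 9: register job_A */14 -> active={job_A:*/14, job_B:*/14}
Op 10: register job_A */7 -> active={job_A:*/7, job_B:*/14}
  job_A: interval 7, next fire after T=213 is 217
  job_B: interval 14, next fire after T=213 is 224
Earliest fire time = 217 (job job_A)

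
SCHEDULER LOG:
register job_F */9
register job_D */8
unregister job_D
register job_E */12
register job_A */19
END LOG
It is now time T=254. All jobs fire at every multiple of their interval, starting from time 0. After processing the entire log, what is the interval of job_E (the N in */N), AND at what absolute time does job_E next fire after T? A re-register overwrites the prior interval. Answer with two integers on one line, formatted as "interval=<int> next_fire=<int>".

Op 1: register job_F */9 -> active={job_F:*/9}
Op 2: register job_D */8 -> active={job_D:*/8, job_F:*/9}
Op 3: unregister job_D -> active={job_F:*/9}
Op 4: register job_E */12 -> active={job_E:*/12, job_F:*/9}
Op 5: register job_A */19 -> active={job_A:*/19, job_E:*/12, job_F:*/9}
Final interval of job_E = 12
Next fire of job_E after T=254: (254//12+1)*12 = 264

Answer: interval=12 next_fire=264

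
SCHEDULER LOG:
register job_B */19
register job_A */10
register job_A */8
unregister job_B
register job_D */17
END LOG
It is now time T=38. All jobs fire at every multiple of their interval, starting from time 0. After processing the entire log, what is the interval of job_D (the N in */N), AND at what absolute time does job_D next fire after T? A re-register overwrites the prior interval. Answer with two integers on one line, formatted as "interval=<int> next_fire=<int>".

Op 1: register job_B */19 -> active={job_B:*/19}
Op 2: register job_A */10 -> active={job_A:*/10, job_B:*/19}
Op 3: register job_A */8 -> active={job_A:*/8, job_B:*/19}
Op 4: unregister job_B -> active={job_A:*/8}
Op 5: register job_D */17 -> active={job_A:*/8, job_D:*/17}
Final interval of job_D = 17
Next fire of job_D after T=38: (38//17+1)*17 = 51

Answer: interval=17 next_fire=51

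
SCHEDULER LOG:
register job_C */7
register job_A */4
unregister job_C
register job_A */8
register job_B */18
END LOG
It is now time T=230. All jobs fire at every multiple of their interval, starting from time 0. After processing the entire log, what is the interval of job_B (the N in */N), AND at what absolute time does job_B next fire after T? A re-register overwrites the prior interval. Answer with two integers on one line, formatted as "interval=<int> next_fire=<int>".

Op 1: register job_C */7 -> active={job_C:*/7}
Op 2: register job_A */4 -> active={job_A:*/4, job_C:*/7}
Op 3: unregister job_C -> active={job_A:*/4}
Op 4: register job_A */8 -> active={job_A:*/8}
Op 5: register job_B */18 -> active={job_A:*/8, job_B:*/18}
Final interval of job_B = 18
Next fire of job_B after T=230: (230//18+1)*18 = 234

Answer: interval=18 next_fire=234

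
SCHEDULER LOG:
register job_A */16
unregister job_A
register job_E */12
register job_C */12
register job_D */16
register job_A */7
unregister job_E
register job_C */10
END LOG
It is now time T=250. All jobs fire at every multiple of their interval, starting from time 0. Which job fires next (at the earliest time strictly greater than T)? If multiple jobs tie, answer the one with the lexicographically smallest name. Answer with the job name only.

Answer: job_A

Derivation:
Op 1: register job_A */16 -> active={job_A:*/16}
Op 2: unregister job_A -> active={}
Op 3: register job_E */12 -> active={job_E:*/12}
Op 4: register job_C */12 -> active={job_C:*/12, job_E:*/12}
Op 5: register job_D */16 -> active={job_C:*/12, job_D:*/16, job_E:*/12}
Op 6: register job_A */7 -> active={job_A:*/7, job_C:*/12, job_D:*/16, job_E:*/12}
Op 7: unregister job_E -> active={job_A:*/7, job_C:*/12, job_D:*/16}
Op 8: register job_C */10 -> active={job_A:*/7, job_C:*/10, job_D:*/16}
  job_A: interval 7, next fire after T=250 is 252
  job_C: interval 10, next fire after T=250 is 260
  job_D: interval 16, next fire after T=250 is 256
Earliest = 252, winner (lex tiebreak) = job_A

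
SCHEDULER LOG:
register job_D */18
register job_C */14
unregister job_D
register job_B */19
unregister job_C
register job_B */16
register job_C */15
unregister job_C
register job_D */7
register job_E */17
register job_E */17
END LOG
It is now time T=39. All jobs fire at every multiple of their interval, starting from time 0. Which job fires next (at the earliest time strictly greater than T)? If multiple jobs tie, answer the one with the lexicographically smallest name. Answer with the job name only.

Op 1: register job_D */18 -> active={job_D:*/18}
Op 2: register job_C */14 -> active={job_C:*/14, job_D:*/18}
Op 3: unregister job_D -> active={job_C:*/14}
Op 4: register job_B */19 -> active={job_B:*/19, job_C:*/14}
Op 5: unregister job_C -> active={job_B:*/19}
Op 6: register job_B */16 -> active={job_B:*/16}
Op 7: register job_C */15 -> active={job_B:*/16, job_C:*/15}
Op 8: unregister job_C -> active={job_B:*/16}
Op 9: register job_D */7 -> active={job_B:*/16, job_D:*/7}
Op 10: register job_E */17 -> active={job_B:*/16, job_D:*/7, job_E:*/17}
Op 11: register job_E */17 -> active={job_B:*/16, job_D:*/7, job_E:*/17}
  job_B: interval 16, next fire after T=39 is 48
  job_D: interval 7, next fire after T=39 is 42
  job_E: interval 17, next fire after T=39 is 51
Earliest = 42, winner (lex tiebreak) = job_D

Answer: job_D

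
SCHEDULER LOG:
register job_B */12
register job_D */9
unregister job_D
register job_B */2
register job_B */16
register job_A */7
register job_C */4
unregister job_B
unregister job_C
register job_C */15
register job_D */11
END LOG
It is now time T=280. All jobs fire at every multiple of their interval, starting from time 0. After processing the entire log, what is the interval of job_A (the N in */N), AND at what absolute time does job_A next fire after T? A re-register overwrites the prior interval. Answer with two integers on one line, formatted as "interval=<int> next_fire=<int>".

Answer: interval=7 next_fire=287

Derivation:
Op 1: register job_B */12 -> active={job_B:*/12}
Op 2: register job_D */9 -> active={job_B:*/12, job_D:*/9}
Op 3: unregister job_D -> active={job_B:*/12}
Op 4: register job_B */2 -> active={job_B:*/2}
Op 5: register job_B */16 -> active={job_B:*/16}
Op 6: register job_A */7 -> active={job_A:*/7, job_B:*/16}
Op 7: register job_C */4 -> active={job_A:*/7, job_B:*/16, job_C:*/4}
Op 8: unregister job_B -> active={job_A:*/7, job_C:*/4}
Op 9: unregister job_C -> active={job_A:*/7}
Op 10: register job_C */15 -> active={job_A:*/7, job_C:*/15}
Op 11: register job_D */11 -> active={job_A:*/7, job_C:*/15, job_D:*/11}
Final interval of job_A = 7
Next fire of job_A after T=280: (280//7+1)*7 = 287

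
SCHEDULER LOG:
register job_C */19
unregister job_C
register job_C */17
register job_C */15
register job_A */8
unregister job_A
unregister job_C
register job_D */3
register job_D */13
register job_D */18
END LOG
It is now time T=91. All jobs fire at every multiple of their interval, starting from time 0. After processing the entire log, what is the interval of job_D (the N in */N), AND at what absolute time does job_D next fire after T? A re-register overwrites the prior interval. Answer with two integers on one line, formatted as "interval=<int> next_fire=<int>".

Op 1: register job_C */19 -> active={job_C:*/19}
Op 2: unregister job_C -> active={}
Op 3: register job_C */17 -> active={job_C:*/17}
Op 4: register job_C */15 -> active={job_C:*/15}
Op 5: register job_A */8 -> active={job_A:*/8, job_C:*/15}
Op 6: unregister job_A -> active={job_C:*/15}
Op 7: unregister job_C -> active={}
Op 8: register job_D */3 -> active={job_D:*/3}
Op 9: register job_D */13 -> active={job_D:*/13}
Op 10: register job_D */18 -> active={job_D:*/18}
Final interval of job_D = 18
Next fire of job_D after T=91: (91//18+1)*18 = 108

Answer: interval=18 next_fire=108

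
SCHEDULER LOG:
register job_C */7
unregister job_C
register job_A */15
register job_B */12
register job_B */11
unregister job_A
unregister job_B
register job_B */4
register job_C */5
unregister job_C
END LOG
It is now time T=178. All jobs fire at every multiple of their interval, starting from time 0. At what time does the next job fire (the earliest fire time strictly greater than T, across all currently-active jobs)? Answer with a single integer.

Answer: 180

Derivation:
Op 1: register job_C */7 -> active={job_C:*/7}
Op 2: unregister job_C -> active={}
Op 3: register job_A */15 -> active={job_A:*/15}
Op 4: register job_B */12 -> active={job_A:*/15, job_B:*/12}
Op 5: register job_B */11 -> active={job_A:*/15, job_B:*/11}
Op 6: unregister job_A -> active={job_B:*/11}
Op 7: unregister job_B -> active={}
Op 8: register job_B */4 -> active={job_B:*/4}
Op 9: register job_C */5 -> active={job_B:*/4, job_C:*/5}
Op 10: unregister job_C -> active={job_B:*/4}
  job_B: interval 4, next fire after T=178 is 180
Earliest fire time = 180 (job job_B)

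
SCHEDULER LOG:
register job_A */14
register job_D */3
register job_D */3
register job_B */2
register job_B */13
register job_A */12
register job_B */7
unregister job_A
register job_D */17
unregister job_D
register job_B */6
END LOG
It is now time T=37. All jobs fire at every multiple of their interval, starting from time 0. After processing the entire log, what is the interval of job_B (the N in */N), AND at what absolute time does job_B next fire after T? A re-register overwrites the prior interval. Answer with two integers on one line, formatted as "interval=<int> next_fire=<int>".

Op 1: register job_A */14 -> active={job_A:*/14}
Op 2: register job_D */3 -> active={job_A:*/14, job_D:*/3}
Op 3: register job_D */3 -> active={job_A:*/14, job_D:*/3}
Op 4: register job_B */2 -> active={job_A:*/14, job_B:*/2, job_D:*/3}
Op 5: register job_B */13 -> active={job_A:*/14, job_B:*/13, job_D:*/3}
Op 6: register job_A */12 -> active={job_A:*/12, job_B:*/13, job_D:*/3}
Op 7: register job_B */7 -> active={job_A:*/12, job_B:*/7, job_D:*/3}
Op 8: unregister job_A -> active={job_B:*/7, job_D:*/3}
Op 9: register job_D */17 -> active={job_B:*/7, job_D:*/17}
Op 10: unregister job_D -> active={job_B:*/7}
Op 11: register job_B */6 -> active={job_B:*/6}
Final interval of job_B = 6
Next fire of job_B after T=37: (37//6+1)*6 = 42

Answer: interval=6 next_fire=42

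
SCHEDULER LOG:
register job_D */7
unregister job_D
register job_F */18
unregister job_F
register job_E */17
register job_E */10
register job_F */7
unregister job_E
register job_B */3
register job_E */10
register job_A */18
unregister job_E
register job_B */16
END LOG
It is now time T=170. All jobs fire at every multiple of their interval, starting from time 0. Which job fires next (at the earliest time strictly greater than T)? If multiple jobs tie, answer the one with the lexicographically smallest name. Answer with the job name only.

Op 1: register job_D */7 -> active={job_D:*/7}
Op 2: unregister job_D -> active={}
Op 3: register job_F */18 -> active={job_F:*/18}
Op 4: unregister job_F -> active={}
Op 5: register job_E */17 -> active={job_E:*/17}
Op 6: register job_E */10 -> active={job_E:*/10}
Op 7: register job_F */7 -> active={job_E:*/10, job_F:*/7}
Op 8: unregister job_E -> active={job_F:*/7}
Op 9: register job_B */3 -> active={job_B:*/3, job_F:*/7}
Op 10: register job_E */10 -> active={job_B:*/3, job_E:*/10, job_F:*/7}
Op 11: register job_A */18 -> active={job_A:*/18, job_B:*/3, job_E:*/10, job_F:*/7}
Op 12: unregister job_E -> active={job_A:*/18, job_B:*/3, job_F:*/7}
Op 13: register job_B */16 -> active={job_A:*/18, job_B:*/16, job_F:*/7}
  job_A: interval 18, next fire after T=170 is 180
  job_B: interval 16, next fire after T=170 is 176
  job_F: interval 7, next fire after T=170 is 175
Earliest = 175, winner (lex tiebreak) = job_F

Answer: job_F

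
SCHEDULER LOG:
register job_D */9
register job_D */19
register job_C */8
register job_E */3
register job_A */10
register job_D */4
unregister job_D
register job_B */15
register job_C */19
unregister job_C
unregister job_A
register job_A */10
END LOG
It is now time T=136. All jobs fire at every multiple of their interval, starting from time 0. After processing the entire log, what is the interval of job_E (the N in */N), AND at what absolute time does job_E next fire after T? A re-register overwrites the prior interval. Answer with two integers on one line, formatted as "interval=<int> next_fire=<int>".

Op 1: register job_D */9 -> active={job_D:*/9}
Op 2: register job_D */19 -> active={job_D:*/19}
Op 3: register job_C */8 -> active={job_C:*/8, job_D:*/19}
Op 4: register job_E */3 -> active={job_C:*/8, job_D:*/19, job_E:*/3}
Op 5: register job_A */10 -> active={job_A:*/10, job_C:*/8, job_D:*/19, job_E:*/3}
Op 6: register job_D */4 -> active={job_A:*/10, job_C:*/8, job_D:*/4, job_E:*/3}
Op 7: unregister job_D -> active={job_A:*/10, job_C:*/8, job_E:*/3}
Op 8: register job_B */15 -> active={job_A:*/10, job_B:*/15, job_C:*/8, job_E:*/3}
Op 9: register job_C */19 -> active={job_A:*/10, job_B:*/15, job_C:*/19, job_E:*/3}
Op 10: unregister job_C -> active={job_A:*/10, job_B:*/15, job_E:*/3}
Op 11: unregister job_A -> active={job_B:*/15, job_E:*/3}
Op 12: register job_A */10 -> active={job_A:*/10, job_B:*/15, job_E:*/3}
Final interval of job_E = 3
Next fire of job_E after T=136: (136//3+1)*3 = 138

Answer: interval=3 next_fire=138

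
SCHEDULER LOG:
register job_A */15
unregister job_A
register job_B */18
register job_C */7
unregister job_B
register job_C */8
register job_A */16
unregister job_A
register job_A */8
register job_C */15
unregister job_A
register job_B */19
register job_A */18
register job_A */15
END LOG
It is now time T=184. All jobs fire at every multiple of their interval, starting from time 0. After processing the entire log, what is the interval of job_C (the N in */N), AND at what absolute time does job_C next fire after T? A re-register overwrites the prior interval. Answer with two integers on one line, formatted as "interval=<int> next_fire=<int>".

Op 1: register job_A */15 -> active={job_A:*/15}
Op 2: unregister job_A -> active={}
Op 3: register job_B */18 -> active={job_B:*/18}
Op 4: register job_C */7 -> active={job_B:*/18, job_C:*/7}
Op 5: unregister job_B -> active={job_C:*/7}
Op 6: register job_C */8 -> active={job_C:*/8}
Op 7: register job_A */16 -> active={job_A:*/16, job_C:*/8}
Op 8: unregister job_A -> active={job_C:*/8}
Op 9: register job_A */8 -> active={job_A:*/8, job_C:*/8}
Op 10: register job_C */15 -> active={job_A:*/8, job_C:*/15}
Op 11: unregister job_A -> active={job_C:*/15}
Op 12: register job_B */19 -> active={job_B:*/19, job_C:*/15}
Op 13: register job_A */18 -> active={job_A:*/18, job_B:*/19, job_C:*/15}
Op 14: register job_A */15 -> active={job_A:*/15, job_B:*/19, job_C:*/15}
Final interval of job_C = 15
Next fire of job_C after T=184: (184//15+1)*15 = 195

Answer: interval=15 next_fire=195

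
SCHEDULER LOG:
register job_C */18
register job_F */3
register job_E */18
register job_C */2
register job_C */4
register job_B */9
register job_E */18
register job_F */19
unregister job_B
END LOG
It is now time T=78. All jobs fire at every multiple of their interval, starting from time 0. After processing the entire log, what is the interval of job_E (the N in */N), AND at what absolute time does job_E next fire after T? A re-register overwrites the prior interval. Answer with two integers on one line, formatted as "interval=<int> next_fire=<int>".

Op 1: register job_C */18 -> active={job_C:*/18}
Op 2: register job_F */3 -> active={job_C:*/18, job_F:*/3}
Op 3: register job_E */18 -> active={job_C:*/18, job_E:*/18, job_F:*/3}
Op 4: register job_C */2 -> active={job_C:*/2, job_E:*/18, job_F:*/3}
Op 5: register job_C */4 -> active={job_C:*/4, job_E:*/18, job_F:*/3}
Op 6: register job_B */9 -> active={job_B:*/9, job_C:*/4, job_E:*/18, job_F:*/3}
Op 7: register job_E */18 -> active={job_B:*/9, job_C:*/4, job_E:*/18, job_F:*/3}
Op 8: register job_F */19 -> active={job_B:*/9, job_C:*/4, job_E:*/18, job_F:*/19}
Op 9: unregister job_B -> active={job_C:*/4, job_E:*/18, job_F:*/19}
Final interval of job_E = 18
Next fire of job_E after T=78: (78//18+1)*18 = 90

Answer: interval=18 next_fire=90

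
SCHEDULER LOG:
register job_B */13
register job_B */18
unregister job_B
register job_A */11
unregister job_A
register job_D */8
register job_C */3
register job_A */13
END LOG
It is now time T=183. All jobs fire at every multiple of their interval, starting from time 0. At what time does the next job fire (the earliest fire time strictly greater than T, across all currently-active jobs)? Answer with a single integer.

Op 1: register job_B */13 -> active={job_B:*/13}
Op 2: register job_B */18 -> active={job_B:*/18}
Op 3: unregister job_B -> active={}
Op 4: register job_A */11 -> active={job_A:*/11}
Op 5: unregister job_A -> active={}
Op 6: register job_D */8 -> active={job_D:*/8}
Op 7: register job_C */3 -> active={job_C:*/3, job_D:*/8}
Op 8: register job_A */13 -> active={job_A:*/13, job_C:*/3, job_D:*/8}
  job_A: interval 13, next fire after T=183 is 195
  job_C: interval 3, next fire after T=183 is 186
  job_D: interval 8, next fire after T=183 is 184
Earliest fire time = 184 (job job_D)

Answer: 184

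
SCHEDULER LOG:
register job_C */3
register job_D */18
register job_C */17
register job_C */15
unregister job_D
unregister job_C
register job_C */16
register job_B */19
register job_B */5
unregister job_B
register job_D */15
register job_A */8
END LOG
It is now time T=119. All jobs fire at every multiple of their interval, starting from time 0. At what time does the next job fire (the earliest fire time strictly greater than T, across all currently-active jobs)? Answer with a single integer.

Answer: 120

Derivation:
Op 1: register job_C */3 -> active={job_C:*/3}
Op 2: register job_D */18 -> active={job_C:*/3, job_D:*/18}
Op 3: register job_C */17 -> active={job_C:*/17, job_D:*/18}
Op 4: register job_C */15 -> active={job_C:*/15, job_D:*/18}
Op 5: unregister job_D -> active={job_C:*/15}
Op 6: unregister job_C -> active={}
Op 7: register job_C */16 -> active={job_C:*/16}
Op 8: register job_B */19 -> active={job_B:*/19, job_C:*/16}
Op 9: register job_B */5 -> active={job_B:*/5, job_C:*/16}
Op 10: unregister job_B -> active={job_C:*/16}
Op 11: register job_D */15 -> active={job_C:*/16, job_D:*/15}
Op 12: register job_A */8 -> active={job_A:*/8, job_C:*/16, job_D:*/15}
  job_A: interval 8, next fire after T=119 is 120
  job_C: interval 16, next fire after T=119 is 128
  job_D: interval 15, next fire after T=119 is 120
Earliest fire time = 120 (job job_A)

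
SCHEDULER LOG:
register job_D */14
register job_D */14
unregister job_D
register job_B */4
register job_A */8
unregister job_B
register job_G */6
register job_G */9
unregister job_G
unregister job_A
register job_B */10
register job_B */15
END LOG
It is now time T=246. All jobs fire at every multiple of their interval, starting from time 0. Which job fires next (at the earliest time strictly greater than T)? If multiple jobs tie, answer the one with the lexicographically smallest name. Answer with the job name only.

Op 1: register job_D */14 -> active={job_D:*/14}
Op 2: register job_D */14 -> active={job_D:*/14}
Op 3: unregister job_D -> active={}
Op 4: register job_B */4 -> active={job_B:*/4}
Op 5: register job_A */8 -> active={job_A:*/8, job_B:*/4}
Op 6: unregister job_B -> active={job_A:*/8}
Op 7: register job_G */6 -> active={job_A:*/8, job_G:*/6}
Op 8: register job_G */9 -> active={job_A:*/8, job_G:*/9}
Op 9: unregister job_G -> active={job_A:*/8}
Op 10: unregister job_A -> active={}
Op 11: register job_B */10 -> active={job_B:*/10}
Op 12: register job_B */15 -> active={job_B:*/15}
  job_B: interval 15, next fire after T=246 is 255
Earliest = 255, winner (lex tiebreak) = job_B

Answer: job_B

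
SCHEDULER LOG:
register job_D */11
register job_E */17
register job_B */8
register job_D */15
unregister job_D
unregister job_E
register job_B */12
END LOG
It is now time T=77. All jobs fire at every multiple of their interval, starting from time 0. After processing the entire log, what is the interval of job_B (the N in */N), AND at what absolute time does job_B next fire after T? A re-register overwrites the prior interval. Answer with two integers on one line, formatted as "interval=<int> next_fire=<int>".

Op 1: register job_D */11 -> active={job_D:*/11}
Op 2: register job_E */17 -> active={job_D:*/11, job_E:*/17}
Op 3: register job_B */8 -> active={job_B:*/8, job_D:*/11, job_E:*/17}
Op 4: register job_D */15 -> active={job_B:*/8, job_D:*/15, job_E:*/17}
Op 5: unregister job_D -> active={job_B:*/8, job_E:*/17}
Op 6: unregister job_E -> active={job_B:*/8}
Op 7: register job_B */12 -> active={job_B:*/12}
Final interval of job_B = 12
Next fire of job_B after T=77: (77//12+1)*12 = 84

Answer: interval=12 next_fire=84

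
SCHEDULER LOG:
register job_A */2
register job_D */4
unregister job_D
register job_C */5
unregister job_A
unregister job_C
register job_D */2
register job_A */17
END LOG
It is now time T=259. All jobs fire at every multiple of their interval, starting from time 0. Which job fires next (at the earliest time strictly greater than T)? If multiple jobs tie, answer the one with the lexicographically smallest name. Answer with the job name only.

Op 1: register job_A */2 -> active={job_A:*/2}
Op 2: register job_D */4 -> active={job_A:*/2, job_D:*/4}
Op 3: unregister job_D -> active={job_A:*/2}
Op 4: register job_C */5 -> active={job_A:*/2, job_C:*/5}
Op 5: unregister job_A -> active={job_C:*/5}
Op 6: unregister job_C -> active={}
Op 7: register job_D */2 -> active={job_D:*/2}
Op 8: register job_A */17 -> active={job_A:*/17, job_D:*/2}
  job_A: interval 17, next fire after T=259 is 272
  job_D: interval 2, next fire after T=259 is 260
Earliest = 260, winner (lex tiebreak) = job_D

Answer: job_D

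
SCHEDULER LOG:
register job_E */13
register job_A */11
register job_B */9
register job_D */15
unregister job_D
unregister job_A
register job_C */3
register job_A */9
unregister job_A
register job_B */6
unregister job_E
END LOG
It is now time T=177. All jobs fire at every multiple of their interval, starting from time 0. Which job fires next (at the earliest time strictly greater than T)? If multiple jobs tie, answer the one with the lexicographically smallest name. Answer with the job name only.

Op 1: register job_E */13 -> active={job_E:*/13}
Op 2: register job_A */11 -> active={job_A:*/11, job_E:*/13}
Op 3: register job_B */9 -> active={job_A:*/11, job_B:*/9, job_E:*/13}
Op 4: register job_D */15 -> active={job_A:*/11, job_B:*/9, job_D:*/15, job_E:*/13}
Op 5: unregister job_D -> active={job_A:*/11, job_B:*/9, job_E:*/13}
Op 6: unregister job_A -> active={job_B:*/9, job_E:*/13}
Op 7: register job_C */3 -> active={job_B:*/9, job_C:*/3, job_E:*/13}
Op 8: register job_A */9 -> active={job_A:*/9, job_B:*/9, job_C:*/3, job_E:*/13}
Op 9: unregister job_A -> active={job_B:*/9, job_C:*/3, job_E:*/13}
Op 10: register job_B */6 -> active={job_B:*/6, job_C:*/3, job_E:*/13}
Op 11: unregister job_E -> active={job_B:*/6, job_C:*/3}
  job_B: interval 6, next fire after T=177 is 180
  job_C: interval 3, next fire after T=177 is 180
Earliest = 180, winner (lex tiebreak) = job_B

Answer: job_B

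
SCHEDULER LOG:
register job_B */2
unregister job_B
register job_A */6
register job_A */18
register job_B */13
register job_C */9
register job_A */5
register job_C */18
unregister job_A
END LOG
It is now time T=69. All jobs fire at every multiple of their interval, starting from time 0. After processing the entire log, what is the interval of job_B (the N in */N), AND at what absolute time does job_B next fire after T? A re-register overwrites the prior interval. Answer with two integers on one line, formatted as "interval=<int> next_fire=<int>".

Answer: interval=13 next_fire=78

Derivation:
Op 1: register job_B */2 -> active={job_B:*/2}
Op 2: unregister job_B -> active={}
Op 3: register job_A */6 -> active={job_A:*/6}
Op 4: register job_A */18 -> active={job_A:*/18}
Op 5: register job_B */13 -> active={job_A:*/18, job_B:*/13}
Op 6: register job_C */9 -> active={job_A:*/18, job_B:*/13, job_C:*/9}
Op 7: register job_A */5 -> active={job_A:*/5, job_B:*/13, job_C:*/9}
Op 8: register job_C */18 -> active={job_A:*/5, job_B:*/13, job_C:*/18}
Op 9: unregister job_A -> active={job_B:*/13, job_C:*/18}
Final interval of job_B = 13
Next fire of job_B after T=69: (69//13+1)*13 = 78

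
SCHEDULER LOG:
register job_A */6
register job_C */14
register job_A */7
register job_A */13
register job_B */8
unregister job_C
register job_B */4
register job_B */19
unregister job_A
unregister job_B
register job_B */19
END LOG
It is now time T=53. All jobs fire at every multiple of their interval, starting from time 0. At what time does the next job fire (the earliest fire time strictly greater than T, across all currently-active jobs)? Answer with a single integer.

Answer: 57

Derivation:
Op 1: register job_A */6 -> active={job_A:*/6}
Op 2: register job_C */14 -> active={job_A:*/6, job_C:*/14}
Op 3: register job_A */7 -> active={job_A:*/7, job_C:*/14}
Op 4: register job_A */13 -> active={job_A:*/13, job_C:*/14}
Op 5: register job_B */8 -> active={job_A:*/13, job_B:*/8, job_C:*/14}
Op 6: unregister job_C -> active={job_A:*/13, job_B:*/8}
Op 7: register job_B */4 -> active={job_A:*/13, job_B:*/4}
Op 8: register job_B */19 -> active={job_A:*/13, job_B:*/19}
Op 9: unregister job_A -> active={job_B:*/19}
Op 10: unregister job_B -> active={}
Op 11: register job_B */19 -> active={job_B:*/19}
  job_B: interval 19, next fire after T=53 is 57
Earliest fire time = 57 (job job_B)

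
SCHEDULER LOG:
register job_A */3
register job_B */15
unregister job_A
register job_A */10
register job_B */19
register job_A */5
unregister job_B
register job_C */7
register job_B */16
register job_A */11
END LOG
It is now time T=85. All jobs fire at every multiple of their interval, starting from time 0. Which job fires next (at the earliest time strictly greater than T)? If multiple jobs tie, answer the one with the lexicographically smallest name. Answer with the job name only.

Answer: job_A

Derivation:
Op 1: register job_A */3 -> active={job_A:*/3}
Op 2: register job_B */15 -> active={job_A:*/3, job_B:*/15}
Op 3: unregister job_A -> active={job_B:*/15}
Op 4: register job_A */10 -> active={job_A:*/10, job_B:*/15}
Op 5: register job_B */19 -> active={job_A:*/10, job_B:*/19}
Op 6: register job_A */5 -> active={job_A:*/5, job_B:*/19}
Op 7: unregister job_B -> active={job_A:*/5}
Op 8: register job_C */7 -> active={job_A:*/5, job_C:*/7}
Op 9: register job_B */16 -> active={job_A:*/5, job_B:*/16, job_C:*/7}
Op 10: register job_A */11 -> active={job_A:*/11, job_B:*/16, job_C:*/7}
  job_A: interval 11, next fire after T=85 is 88
  job_B: interval 16, next fire after T=85 is 96
  job_C: interval 7, next fire after T=85 is 91
Earliest = 88, winner (lex tiebreak) = job_A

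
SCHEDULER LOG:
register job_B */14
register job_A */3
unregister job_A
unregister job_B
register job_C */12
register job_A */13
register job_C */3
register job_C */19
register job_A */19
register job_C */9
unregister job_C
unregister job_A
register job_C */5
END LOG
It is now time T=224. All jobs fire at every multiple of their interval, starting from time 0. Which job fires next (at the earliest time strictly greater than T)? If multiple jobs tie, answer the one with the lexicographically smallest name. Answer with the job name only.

Op 1: register job_B */14 -> active={job_B:*/14}
Op 2: register job_A */3 -> active={job_A:*/3, job_B:*/14}
Op 3: unregister job_A -> active={job_B:*/14}
Op 4: unregister job_B -> active={}
Op 5: register job_C */12 -> active={job_C:*/12}
Op 6: register job_A */13 -> active={job_A:*/13, job_C:*/12}
Op 7: register job_C */3 -> active={job_A:*/13, job_C:*/3}
Op 8: register job_C */19 -> active={job_A:*/13, job_C:*/19}
Op 9: register job_A */19 -> active={job_A:*/19, job_C:*/19}
Op 10: register job_C */9 -> active={job_A:*/19, job_C:*/9}
Op 11: unregister job_C -> active={job_A:*/19}
Op 12: unregister job_A -> active={}
Op 13: register job_C */5 -> active={job_C:*/5}
  job_C: interval 5, next fire after T=224 is 225
Earliest = 225, winner (lex tiebreak) = job_C

Answer: job_C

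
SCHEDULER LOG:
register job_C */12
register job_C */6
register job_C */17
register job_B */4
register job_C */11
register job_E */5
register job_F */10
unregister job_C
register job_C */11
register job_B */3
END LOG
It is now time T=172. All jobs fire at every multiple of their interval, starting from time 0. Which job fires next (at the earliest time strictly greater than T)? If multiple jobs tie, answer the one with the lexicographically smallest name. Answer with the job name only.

Op 1: register job_C */12 -> active={job_C:*/12}
Op 2: register job_C */6 -> active={job_C:*/6}
Op 3: register job_C */17 -> active={job_C:*/17}
Op 4: register job_B */4 -> active={job_B:*/4, job_C:*/17}
Op 5: register job_C */11 -> active={job_B:*/4, job_C:*/11}
Op 6: register job_E */5 -> active={job_B:*/4, job_C:*/11, job_E:*/5}
Op 7: register job_F */10 -> active={job_B:*/4, job_C:*/11, job_E:*/5, job_F:*/10}
Op 8: unregister job_C -> active={job_B:*/4, job_E:*/5, job_F:*/10}
Op 9: register job_C */11 -> active={job_B:*/4, job_C:*/11, job_E:*/5, job_F:*/10}
Op 10: register job_B */3 -> active={job_B:*/3, job_C:*/11, job_E:*/5, job_F:*/10}
  job_B: interval 3, next fire after T=172 is 174
  job_C: interval 11, next fire after T=172 is 176
  job_E: interval 5, next fire after T=172 is 175
  job_F: interval 10, next fire after T=172 is 180
Earliest = 174, winner (lex tiebreak) = job_B

Answer: job_B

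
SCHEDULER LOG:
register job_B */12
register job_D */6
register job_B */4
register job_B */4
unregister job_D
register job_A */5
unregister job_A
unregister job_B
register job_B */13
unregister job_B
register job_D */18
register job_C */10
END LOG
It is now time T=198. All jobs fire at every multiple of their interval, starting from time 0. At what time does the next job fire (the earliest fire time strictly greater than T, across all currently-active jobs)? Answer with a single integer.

Op 1: register job_B */12 -> active={job_B:*/12}
Op 2: register job_D */6 -> active={job_B:*/12, job_D:*/6}
Op 3: register job_B */4 -> active={job_B:*/4, job_D:*/6}
Op 4: register job_B */4 -> active={job_B:*/4, job_D:*/6}
Op 5: unregister job_D -> active={job_B:*/4}
Op 6: register job_A */5 -> active={job_A:*/5, job_B:*/4}
Op 7: unregister job_A -> active={job_B:*/4}
Op 8: unregister job_B -> active={}
Op 9: register job_B */13 -> active={job_B:*/13}
Op 10: unregister job_B -> active={}
Op 11: register job_D */18 -> active={job_D:*/18}
Op 12: register job_C */10 -> active={job_C:*/10, job_D:*/18}
  job_C: interval 10, next fire after T=198 is 200
  job_D: interval 18, next fire after T=198 is 216
Earliest fire time = 200 (job job_C)

Answer: 200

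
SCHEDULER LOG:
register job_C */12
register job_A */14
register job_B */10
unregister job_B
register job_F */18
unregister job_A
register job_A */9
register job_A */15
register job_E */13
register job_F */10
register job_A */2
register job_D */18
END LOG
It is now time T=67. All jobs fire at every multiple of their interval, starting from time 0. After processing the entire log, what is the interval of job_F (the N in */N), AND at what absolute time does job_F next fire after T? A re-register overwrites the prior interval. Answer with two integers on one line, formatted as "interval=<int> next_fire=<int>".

Op 1: register job_C */12 -> active={job_C:*/12}
Op 2: register job_A */14 -> active={job_A:*/14, job_C:*/12}
Op 3: register job_B */10 -> active={job_A:*/14, job_B:*/10, job_C:*/12}
Op 4: unregister job_B -> active={job_A:*/14, job_C:*/12}
Op 5: register job_F */18 -> active={job_A:*/14, job_C:*/12, job_F:*/18}
Op 6: unregister job_A -> active={job_C:*/12, job_F:*/18}
Op 7: register job_A */9 -> active={job_A:*/9, job_C:*/12, job_F:*/18}
Op 8: register job_A */15 -> active={job_A:*/15, job_C:*/12, job_F:*/18}
Op 9: register job_E */13 -> active={job_A:*/15, job_C:*/12, job_E:*/13, job_F:*/18}
Op 10: register job_F */10 -> active={job_A:*/15, job_C:*/12, job_E:*/13, job_F:*/10}
Op 11: register job_A */2 -> active={job_A:*/2, job_C:*/12, job_E:*/13, job_F:*/10}
Op 12: register job_D */18 -> active={job_A:*/2, job_C:*/12, job_D:*/18, job_E:*/13, job_F:*/10}
Final interval of job_F = 10
Next fire of job_F after T=67: (67//10+1)*10 = 70

Answer: interval=10 next_fire=70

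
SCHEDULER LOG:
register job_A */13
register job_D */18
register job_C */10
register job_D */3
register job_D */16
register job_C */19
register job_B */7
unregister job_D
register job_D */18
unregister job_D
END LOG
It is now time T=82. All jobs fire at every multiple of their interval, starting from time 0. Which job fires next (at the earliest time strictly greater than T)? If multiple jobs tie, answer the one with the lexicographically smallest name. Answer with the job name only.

Op 1: register job_A */13 -> active={job_A:*/13}
Op 2: register job_D */18 -> active={job_A:*/13, job_D:*/18}
Op 3: register job_C */10 -> active={job_A:*/13, job_C:*/10, job_D:*/18}
Op 4: register job_D */3 -> active={job_A:*/13, job_C:*/10, job_D:*/3}
Op 5: register job_D */16 -> active={job_A:*/13, job_C:*/10, job_D:*/16}
Op 6: register job_C */19 -> active={job_A:*/13, job_C:*/19, job_D:*/16}
Op 7: register job_B */7 -> active={job_A:*/13, job_B:*/7, job_C:*/19, job_D:*/16}
Op 8: unregister job_D -> active={job_A:*/13, job_B:*/7, job_C:*/19}
Op 9: register job_D */18 -> active={job_A:*/13, job_B:*/7, job_C:*/19, job_D:*/18}
Op 10: unregister job_D -> active={job_A:*/13, job_B:*/7, job_C:*/19}
  job_A: interval 13, next fire after T=82 is 91
  job_B: interval 7, next fire after T=82 is 84
  job_C: interval 19, next fire after T=82 is 95
Earliest = 84, winner (lex tiebreak) = job_B

Answer: job_B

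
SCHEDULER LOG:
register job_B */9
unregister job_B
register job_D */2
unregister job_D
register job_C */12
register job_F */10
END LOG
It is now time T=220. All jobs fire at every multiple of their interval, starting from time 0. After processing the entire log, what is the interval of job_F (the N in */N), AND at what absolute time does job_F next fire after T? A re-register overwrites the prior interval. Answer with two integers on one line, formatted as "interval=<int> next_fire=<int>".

Op 1: register job_B */9 -> active={job_B:*/9}
Op 2: unregister job_B -> active={}
Op 3: register job_D */2 -> active={job_D:*/2}
Op 4: unregister job_D -> active={}
Op 5: register job_C */12 -> active={job_C:*/12}
Op 6: register job_F */10 -> active={job_C:*/12, job_F:*/10}
Final interval of job_F = 10
Next fire of job_F after T=220: (220//10+1)*10 = 230

Answer: interval=10 next_fire=230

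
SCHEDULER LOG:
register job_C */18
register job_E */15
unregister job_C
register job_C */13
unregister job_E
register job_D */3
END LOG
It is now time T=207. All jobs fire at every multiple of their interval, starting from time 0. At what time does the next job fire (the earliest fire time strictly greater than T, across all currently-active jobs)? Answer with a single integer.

Op 1: register job_C */18 -> active={job_C:*/18}
Op 2: register job_E */15 -> active={job_C:*/18, job_E:*/15}
Op 3: unregister job_C -> active={job_E:*/15}
Op 4: register job_C */13 -> active={job_C:*/13, job_E:*/15}
Op 5: unregister job_E -> active={job_C:*/13}
Op 6: register job_D */3 -> active={job_C:*/13, job_D:*/3}
  job_C: interval 13, next fire after T=207 is 208
  job_D: interval 3, next fire after T=207 is 210
Earliest fire time = 208 (job job_C)

Answer: 208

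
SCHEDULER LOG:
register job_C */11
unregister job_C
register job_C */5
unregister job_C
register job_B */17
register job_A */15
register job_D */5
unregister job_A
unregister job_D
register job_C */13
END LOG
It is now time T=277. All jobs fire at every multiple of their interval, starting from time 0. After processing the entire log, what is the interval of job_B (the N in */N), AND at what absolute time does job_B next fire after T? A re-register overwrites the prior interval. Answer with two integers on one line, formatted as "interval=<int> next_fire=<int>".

Op 1: register job_C */11 -> active={job_C:*/11}
Op 2: unregister job_C -> active={}
Op 3: register job_C */5 -> active={job_C:*/5}
Op 4: unregister job_C -> active={}
Op 5: register job_B */17 -> active={job_B:*/17}
Op 6: register job_A */15 -> active={job_A:*/15, job_B:*/17}
Op 7: register job_D */5 -> active={job_A:*/15, job_B:*/17, job_D:*/5}
Op 8: unregister job_A -> active={job_B:*/17, job_D:*/5}
Op 9: unregister job_D -> active={job_B:*/17}
Op 10: register job_C */13 -> active={job_B:*/17, job_C:*/13}
Final interval of job_B = 17
Next fire of job_B after T=277: (277//17+1)*17 = 289

Answer: interval=17 next_fire=289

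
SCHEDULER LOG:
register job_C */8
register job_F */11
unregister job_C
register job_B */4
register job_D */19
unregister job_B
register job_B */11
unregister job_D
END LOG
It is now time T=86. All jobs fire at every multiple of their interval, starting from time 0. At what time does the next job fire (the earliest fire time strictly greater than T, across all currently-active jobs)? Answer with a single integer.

Op 1: register job_C */8 -> active={job_C:*/8}
Op 2: register job_F */11 -> active={job_C:*/8, job_F:*/11}
Op 3: unregister job_C -> active={job_F:*/11}
Op 4: register job_B */4 -> active={job_B:*/4, job_F:*/11}
Op 5: register job_D */19 -> active={job_B:*/4, job_D:*/19, job_F:*/11}
Op 6: unregister job_B -> active={job_D:*/19, job_F:*/11}
Op 7: register job_B */11 -> active={job_B:*/11, job_D:*/19, job_F:*/11}
Op 8: unregister job_D -> active={job_B:*/11, job_F:*/11}
  job_B: interval 11, next fire after T=86 is 88
  job_F: interval 11, next fire after T=86 is 88
Earliest fire time = 88 (job job_B)

Answer: 88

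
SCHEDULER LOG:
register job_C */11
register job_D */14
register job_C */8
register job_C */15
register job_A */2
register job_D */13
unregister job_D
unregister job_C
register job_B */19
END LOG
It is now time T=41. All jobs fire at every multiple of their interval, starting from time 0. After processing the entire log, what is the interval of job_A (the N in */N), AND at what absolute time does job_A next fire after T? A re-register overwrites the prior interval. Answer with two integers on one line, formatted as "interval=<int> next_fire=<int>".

Op 1: register job_C */11 -> active={job_C:*/11}
Op 2: register job_D */14 -> active={job_C:*/11, job_D:*/14}
Op 3: register job_C */8 -> active={job_C:*/8, job_D:*/14}
Op 4: register job_C */15 -> active={job_C:*/15, job_D:*/14}
Op 5: register job_A */2 -> active={job_A:*/2, job_C:*/15, job_D:*/14}
Op 6: register job_D */13 -> active={job_A:*/2, job_C:*/15, job_D:*/13}
Op 7: unregister job_D -> active={job_A:*/2, job_C:*/15}
Op 8: unregister job_C -> active={job_A:*/2}
Op 9: register job_B */19 -> active={job_A:*/2, job_B:*/19}
Final interval of job_A = 2
Next fire of job_A after T=41: (41//2+1)*2 = 42

Answer: interval=2 next_fire=42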